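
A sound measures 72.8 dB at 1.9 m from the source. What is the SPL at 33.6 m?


Given values:
  SPL1 = 72.8 dB, r1 = 1.9 m, r2 = 33.6 m
Formula: SPL2 = SPL1 - 20 * log10(r2 / r1)
Compute ratio: r2 / r1 = 33.6 / 1.9 = 17.6842
Compute log10: log10(17.6842) = 1.247585
Compute drop: 20 * 1.247585 = 24.9517
SPL2 = 72.8 - 24.9517 = 47.85

47.85 dB


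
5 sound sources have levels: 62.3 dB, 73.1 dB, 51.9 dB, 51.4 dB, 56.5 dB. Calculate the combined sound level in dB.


Formula: L_total = 10 * log10( sum(10^(Li/10)) )
  Source 1: 10^(62.3/10) = 1698243.6525
  Source 2: 10^(73.1/10) = 20417379.4467
  Source 3: 10^(51.9/10) = 154881.6619
  Source 4: 10^(51.4/10) = 138038.4265
  Source 5: 10^(56.5/10) = 446683.5922
Sum of linear values = 22855226.7798
L_total = 10 * log10(22855226.7798) = 73.59

73.59 dB


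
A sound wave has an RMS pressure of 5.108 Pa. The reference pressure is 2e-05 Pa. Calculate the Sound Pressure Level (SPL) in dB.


Given values:
  p = 5.108 Pa
  p_ref = 2e-05 Pa
Formula: SPL = 20 * log10(p / p_ref)
Compute ratio: p / p_ref = 5.108 / 2e-05 = 255400
Compute log10: log10(255400) = 5.407221
Multiply: SPL = 20 * 5.407221 = 108.14

108.14 dB


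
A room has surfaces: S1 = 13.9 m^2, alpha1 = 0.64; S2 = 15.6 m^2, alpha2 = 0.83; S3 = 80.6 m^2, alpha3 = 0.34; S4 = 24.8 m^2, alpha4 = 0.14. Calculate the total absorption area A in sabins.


Given surfaces:
  Surface 1: 13.9 * 0.64 = 8.896
  Surface 2: 15.6 * 0.83 = 12.948
  Surface 3: 80.6 * 0.34 = 27.404
  Surface 4: 24.8 * 0.14 = 3.472
Formula: A = sum(Si * alpha_i)
A = 8.896 + 12.948 + 27.404 + 3.472
A = 52.72

52.72 sabins


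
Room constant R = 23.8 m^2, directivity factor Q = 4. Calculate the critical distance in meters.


Given values:
  R = 23.8 m^2, Q = 4
Formula: d_c = 0.141 * sqrt(Q * R)
Compute Q * R = 4 * 23.8 = 95.2
Compute sqrt(95.2) = 9.757
d_c = 0.141 * 9.757 = 1.376

1.376 m


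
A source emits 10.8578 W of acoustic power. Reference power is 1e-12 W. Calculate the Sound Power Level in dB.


Given values:
  W = 10.8578 W
  W_ref = 1e-12 W
Formula: SWL = 10 * log10(W / W_ref)
Compute ratio: W / W_ref = 10857800000000
Compute log10: log10(10857800000000) = 13.035742
Multiply: SWL = 10 * 13.035742 = 130.36

130.36 dB


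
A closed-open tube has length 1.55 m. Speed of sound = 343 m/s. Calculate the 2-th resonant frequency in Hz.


Given values:
  Tube type: closed-open, L = 1.55 m, c = 343 m/s, n = 2
Formula: f_n = (2n - 1) * c / (4 * L)
Compute 2n - 1 = 2*2 - 1 = 3
Compute 4 * L = 4 * 1.55 = 6.2
f = 3 * 343 / 6.2
f = 165.97

165.97 Hz


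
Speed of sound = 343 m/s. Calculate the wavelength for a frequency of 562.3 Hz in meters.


Given values:
  c = 343 m/s, f = 562.3 Hz
Formula: lambda = c / f
lambda = 343 / 562.3
lambda = 0.61

0.61 m


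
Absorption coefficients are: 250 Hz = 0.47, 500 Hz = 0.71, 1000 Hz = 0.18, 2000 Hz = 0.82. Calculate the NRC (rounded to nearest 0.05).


Given values:
  a_250 = 0.47, a_500 = 0.71
  a_1000 = 0.18, a_2000 = 0.82
Formula: NRC = (a250 + a500 + a1000 + a2000) / 4
Sum = 0.47 + 0.71 + 0.18 + 0.82 = 2.18
NRC = 2.18 / 4 = 0.545
Rounded to nearest 0.05: 0.55

0.55


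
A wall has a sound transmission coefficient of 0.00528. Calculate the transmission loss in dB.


Given values:
  tau = 0.00528
Formula: TL = 10 * log10(1 / tau)
Compute 1 / tau = 1 / 0.00528 = 189.3939
Compute log10(189.3939) = 2.277366
TL = 10 * 2.277366 = 22.77

22.77 dB


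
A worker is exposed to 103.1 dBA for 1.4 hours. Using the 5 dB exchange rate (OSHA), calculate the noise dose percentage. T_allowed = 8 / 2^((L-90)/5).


Given values:
  L = 103.1 dBA, T = 1.4 hours
Formula: T_allowed = 8 / 2^((L - 90) / 5)
Compute exponent: (103.1 - 90) / 5 = 2.62
Compute 2^(2.62) = 6.147501
T_allowed = 8 / 6.147501 = 1.301342 hours
Dose = (T / T_allowed) * 100
Dose = (1.4 / 1.301342) * 100 = 107.58

107.58 %


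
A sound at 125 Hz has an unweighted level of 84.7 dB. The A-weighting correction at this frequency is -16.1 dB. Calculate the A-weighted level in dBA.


Given values:
  SPL = 84.7 dB
  A-weighting at 125 Hz = -16.1 dB
Formula: L_A = SPL + A_weight
L_A = 84.7 + (-16.1)
L_A = 68.6

68.6 dBA


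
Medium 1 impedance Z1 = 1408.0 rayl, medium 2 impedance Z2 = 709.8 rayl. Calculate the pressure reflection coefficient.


Given values:
  Z1 = 1408.0 rayl, Z2 = 709.8 rayl
Formula: R = (Z2 - Z1) / (Z2 + Z1)
Numerator: Z2 - Z1 = 709.8 - 1408.0 = -698.2
Denominator: Z2 + Z1 = 709.8 + 1408.0 = 2117.8
R = -698.2 / 2117.8 = -0.3297

-0.3297


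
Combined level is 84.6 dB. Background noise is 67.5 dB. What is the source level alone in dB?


Given values:
  L_total = 84.6 dB, L_bg = 67.5 dB
Formula: L_source = 10 * log10(10^(L_total/10) - 10^(L_bg/10))
Convert to linear:
  10^(84.6/10) = 288403150.3127
  10^(67.5/10) = 5623413.2519
Difference: 288403150.3127 - 5623413.2519 = 282779737.0608
L_source = 10 * log10(282779737.0608) = 84.51

84.51 dB


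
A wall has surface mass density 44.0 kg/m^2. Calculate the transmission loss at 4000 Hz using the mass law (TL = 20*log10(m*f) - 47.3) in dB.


Given values:
  m = 44.0 kg/m^2, f = 4000 Hz
Formula: TL = 20 * log10(m * f) - 47.3
Compute m * f = 44.0 * 4000 = 176000.0
Compute log10(176000.0) = 5.245513
Compute 20 * 5.245513 = 104.9103
TL = 104.9103 - 47.3 = 57.61

57.61 dB


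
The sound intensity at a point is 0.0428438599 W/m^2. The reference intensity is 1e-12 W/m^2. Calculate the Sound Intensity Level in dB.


Given values:
  I = 0.0428438599 W/m^2
  I_ref = 1e-12 W/m^2
Formula: SIL = 10 * log10(I / I_ref)
Compute ratio: I / I_ref = 42843859900
Compute log10: log10(42843859900) = 10.631889
Multiply: SIL = 10 * 10.631889 = 106.32

106.32 dB


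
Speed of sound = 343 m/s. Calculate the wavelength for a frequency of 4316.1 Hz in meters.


Given values:
  c = 343 m/s, f = 4316.1 Hz
Formula: lambda = c / f
lambda = 343 / 4316.1
lambda = 0.0795

0.0795 m


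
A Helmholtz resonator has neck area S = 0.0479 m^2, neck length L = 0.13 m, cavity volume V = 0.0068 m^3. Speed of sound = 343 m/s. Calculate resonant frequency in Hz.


Given values:
  S = 0.0479 m^2, L = 0.13 m, V = 0.0068 m^3, c = 343 m/s
Formula: f = (c / (2*pi)) * sqrt(S / (V * L))
Compute V * L = 0.0068 * 0.13 = 0.000884
Compute S / (V * L) = 0.0479 / 0.000884 = 54.1855
Compute sqrt(54.1855) = 7.36108
Compute c / (2*pi) = 343 / 6.283185 = 54.590148
f = 54.590148 * 7.36108 = 401.84

401.84 Hz


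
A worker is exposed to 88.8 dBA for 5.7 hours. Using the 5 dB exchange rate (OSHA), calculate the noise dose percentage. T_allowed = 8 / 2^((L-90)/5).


Given values:
  L = 88.8 dBA, T = 5.7 hours
Formula: T_allowed = 8 / 2^((L - 90) / 5)
Compute exponent: (88.8 - 90) / 5 = -0.24
Compute 2^(-0.24) = 0.846745
T_allowed = 8 / 0.846745 = 9.447945 hours
Dose = (T / T_allowed) * 100
Dose = (5.7 / 9.447945) * 100 = 60.33

60.33 %


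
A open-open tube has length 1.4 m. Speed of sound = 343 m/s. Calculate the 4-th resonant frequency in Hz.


Given values:
  Tube type: open-open, L = 1.4 m, c = 343 m/s, n = 4
Formula: f_n = n * c / (2 * L)
Compute 2 * L = 2 * 1.4 = 2.8
f = 4 * 343 / 2.8
f = 490.0

490.0 Hz


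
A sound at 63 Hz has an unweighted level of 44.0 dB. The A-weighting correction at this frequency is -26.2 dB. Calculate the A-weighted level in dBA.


Given values:
  SPL = 44.0 dB
  A-weighting at 63 Hz = -26.2 dB
Formula: L_A = SPL + A_weight
L_A = 44.0 + (-26.2)
L_A = 17.8

17.8 dBA


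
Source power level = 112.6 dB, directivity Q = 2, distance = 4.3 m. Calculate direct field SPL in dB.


Given values:
  Lw = 112.6 dB, Q = 2, r = 4.3 m
Formula: SPL = Lw + 10 * log10(Q / (4 * pi * r^2))
Compute 4 * pi * r^2 = 4 * pi * 4.3^2 = 232.3522
Compute Q / denom = 2 / 232.3522 = 0.00860762
Compute 10 * log10(0.00860762) = -20.6512
SPL = 112.6 + (-20.6512) = 91.95

91.95 dB


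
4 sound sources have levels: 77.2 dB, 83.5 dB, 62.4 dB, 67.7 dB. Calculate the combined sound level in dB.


Formula: L_total = 10 * log10( sum(10^(Li/10)) )
  Source 1: 10^(77.2/10) = 52480746.025
  Source 2: 10^(83.5/10) = 223872113.8568
  Source 3: 10^(62.4/10) = 1737800.8287
  Source 4: 10^(67.7/10) = 5888436.5536
Sum of linear values = 283979097.2641
L_total = 10 * log10(283979097.2641) = 84.53

84.53 dB


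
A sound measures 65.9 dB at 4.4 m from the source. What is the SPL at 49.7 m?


Given values:
  SPL1 = 65.9 dB, r1 = 4.4 m, r2 = 49.7 m
Formula: SPL2 = SPL1 - 20 * log10(r2 / r1)
Compute ratio: r2 / r1 = 49.7 / 4.4 = 11.2955
Compute log10: log10(11.2955) = 1.052905
Compute drop: 20 * 1.052905 = 21.0581
SPL2 = 65.9 - 21.0581 = 44.84

44.84 dB


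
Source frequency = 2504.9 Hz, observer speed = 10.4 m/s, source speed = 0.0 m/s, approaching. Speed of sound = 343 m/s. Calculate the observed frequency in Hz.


Given values:
  f_s = 2504.9 Hz, v_o = 10.4 m/s, v_s = 0.0 m/s
  Direction: approaching
Formula: f_o = f_s * (c + v_o) / (c - v_s)
Numerator: c + v_o = 343 + 10.4 = 353.4
Denominator: c - v_s = 343 - 0.0 = 343.0
f_o = 2504.9 * 353.4 / 343.0 = 2580.85

2580.85 Hz


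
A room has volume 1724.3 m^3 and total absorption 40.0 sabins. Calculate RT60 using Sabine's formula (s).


Given values:
  V = 1724.3 m^3
  A = 40.0 sabins
Formula: RT60 = 0.161 * V / A
Numerator: 0.161 * 1724.3 = 277.6123
RT60 = 277.6123 / 40.0 = 6.94

6.94 s


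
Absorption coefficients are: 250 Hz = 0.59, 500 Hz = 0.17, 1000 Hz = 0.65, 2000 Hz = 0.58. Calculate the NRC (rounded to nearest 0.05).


Given values:
  a_250 = 0.59, a_500 = 0.17
  a_1000 = 0.65, a_2000 = 0.58
Formula: NRC = (a250 + a500 + a1000 + a2000) / 4
Sum = 0.59 + 0.17 + 0.65 + 0.58 = 1.99
NRC = 1.99 / 4 = 0.4975
Rounded to nearest 0.05: 0.5

0.5


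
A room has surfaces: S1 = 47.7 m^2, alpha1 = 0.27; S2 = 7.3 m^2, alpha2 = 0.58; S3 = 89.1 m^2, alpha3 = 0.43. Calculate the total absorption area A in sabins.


Given surfaces:
  Surface 1: 47.7 * 0.27 = 12.879
  Surface 2: 7.3 * 0.58 = 4.234
  Surface 3: 89.1 * 0.43 = 38.313
Formula: A = sum(Si * alpha_i)
A = 12.879 + 4.234 + 38.313
A = 55.43

55.43 sabins


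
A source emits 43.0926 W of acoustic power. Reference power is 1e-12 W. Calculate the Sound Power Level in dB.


Given values:
  W = 43.0926 W
  W_ref = 1e-12 W
Formula: SWL = 10 * log10(W / W_ref)
Compute ratio: W / W_ref = 43092600000000
Compute log10: log10(43092600000000) = 13.634403
Multiply: SWL = 10 * 13.634403 = 136.34

136.34 dB


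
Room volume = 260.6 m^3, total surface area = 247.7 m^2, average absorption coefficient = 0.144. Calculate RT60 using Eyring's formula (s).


Given values:
  V = 260.6 m^3, S = 247.7 m^2, alpha = 0.144
Formula: RT60 = 0.161 * V / (-S * ln(1 - alpha))
Compute ln(1 - 0.144) = ln(0.856) = -0.155485
Denominator: -247.7 * -0.155485 = 38.5136
Numerator: 0.161 * 260.6 = 41.9566
RT60 = 41.9566 / 38.5136 = 1.089

1.089 s


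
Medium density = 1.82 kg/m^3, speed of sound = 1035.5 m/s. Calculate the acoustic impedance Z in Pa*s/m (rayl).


Given values:
  rho = 1.82 kg/m^3
  c = 1035.5 m/s
Formula: Z = rho * c
Z = 1.82 * 1035.5
Z = 1884.61

1884.61 rayl


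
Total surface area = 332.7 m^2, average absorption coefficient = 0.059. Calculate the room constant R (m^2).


Given values:
  S = 332.7 m^2, alpha = 0.059
Formula: R = S * alpha / (1 - alpha)
Numerator: 332.7 * 0.059 = 19.6293
Denominator: 1 - 0.059 = 0.941
R = 19.6293 / 0.941 = 20.86

20.86 m^2


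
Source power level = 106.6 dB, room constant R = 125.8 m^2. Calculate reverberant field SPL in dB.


Given values:
  Lw = 106.6 dB, R = 125.8 m^2
Formula: SPL = Lw + 10 * log10(4 / R)
Compute 4 / R = 4 / 125.8 = 0.031797
Compute 10 * log10(0.031797) = -14.9761
SPL = 106.6 + (-14.9761) = 91.62

91.62 dB


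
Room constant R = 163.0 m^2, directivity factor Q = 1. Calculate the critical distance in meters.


Given values:
  R = 163.0 m^2, Q = 1
Formula: d_c = 0.141 * sqrt(Q * R)
Compute Q * R = 1 * 163.0 = 163.0
Compute sqrt(163.0) = 12.7671
d_c = 0.141 * 12.7671 = 1.8

1.8 m


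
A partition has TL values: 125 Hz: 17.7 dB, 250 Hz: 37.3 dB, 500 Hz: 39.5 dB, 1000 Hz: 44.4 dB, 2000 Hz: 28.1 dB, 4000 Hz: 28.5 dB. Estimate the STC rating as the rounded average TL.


Given TL values at each frequency:
  125 Hz: 17.7 dB
  250 Hz: 37.3 dB
  500 Hz: 39.5 dB
  1000 Hz: 44.4 dB
  2000 Hz: 28.1 dB
  4000 Hz: 28.5 dB
Formula: STC ~ round(average of TL values)
Sum = 17.7 + 37.3 + 39.5 + 44.4 + 28.1 + 28.5 = 195.5
Average = 195.5 / 6 = 32.58
Rounded: 33

33


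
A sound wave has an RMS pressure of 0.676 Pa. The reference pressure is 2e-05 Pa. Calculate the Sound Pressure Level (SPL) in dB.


Given values:
  p = 0.676 Pa
  p_ref = 2e-05 Pa
Formula: SPL = 20 * log10(p / p_ref)
Compute ratio: p / p_ref = 0.676 / 2e-05 = 33800
Compute log10: log10(33800) = 4.528917
Multiply: SPL = 20 * 4.528917 = 90.58

90.58 dB


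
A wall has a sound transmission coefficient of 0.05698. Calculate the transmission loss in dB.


Given values:
  tau = 0.05698
Formula: TL = 10 * log10(1 / tau)
Compute 1 / tau = 1 / 0.05698 = 17.55
Compute log10(17.55) = 1.244277
TL = 10 * 1.244277 = 12.44

12.44 dB


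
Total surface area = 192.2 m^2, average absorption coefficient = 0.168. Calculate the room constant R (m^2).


Given values:
  S = 192.2 m^2, alpha = 0.168
Formula: R = S * alpha / (1 - alpha)
Numerator: 192.2 * 0.168 = 32.2896
Denominator: 1 - 0.168 = 0.832
R = 32.2896 / 0.832 = 38.81

38.81 m^2


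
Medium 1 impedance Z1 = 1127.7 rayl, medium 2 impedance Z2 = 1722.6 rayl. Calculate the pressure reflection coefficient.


Given values:
  Z1 = 1127.7 rayl, Z2 = 1722.6 rayl
Formula: R = (Z2 - Z1) / (Z2 + Z1)
Numerator: Z2 - Z1 = 1722.6 - 1127.7 = 594.9
Denominator: Z2 + Z1 = 1722.6 + 1127.7 = 2850.3
R = 594.9 / 2850.3 = 0.2087

0.2087


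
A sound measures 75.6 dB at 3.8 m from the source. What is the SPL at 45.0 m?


Given values:
  SPL1 = 75.6 dB, r1 = 3.8 m, r2 = 45.0 m
Formula: SPL2 = SPL1 - 20 * log10(r2 / r1)
Compute ratio: r2 / r1 = 45.0 / 3.8 = 11.8421
Compute log10: log10(11.8421) = 1.073429
Compute drop: 20 * 1.073429 = 21.4686
SPL2 = 75.6 - 21.4686 = 54.13

54.13 dB


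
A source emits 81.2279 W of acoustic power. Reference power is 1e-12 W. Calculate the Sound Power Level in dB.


Given values:
  W = 81.2279 W
  W_ref = 1e-12 W
Formula: SWL = 10 * log10(W / W_ref)
Compute ratio: W / W_ref = 81227900000000
Compute log10: log10(81227900000000) = 13.909705
Multiply: SWL = 10 * 13.909705 = 139.1

139.1 dB


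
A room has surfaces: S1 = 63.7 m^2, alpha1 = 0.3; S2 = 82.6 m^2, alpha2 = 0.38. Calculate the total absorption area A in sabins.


Given surfaces:
  Surface 1: 63.7 * 0.3 = 19.11
  Surface 2: 82.6 * 0.38 = 31.388
Formula: A = sum(Si * alpha_i)
A = 19.11 + 31.388
A = 50.5

50.5 sabins


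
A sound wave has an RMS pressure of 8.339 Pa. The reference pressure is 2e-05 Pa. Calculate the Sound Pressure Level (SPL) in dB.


Given values:
  p = 8.339 Pa
  p_ref = 2e-05 Pa
Formula: SPL = 20 * log10(p / p_ref)
Compute ratio: p / p_ref = 8.339 / 2e-05 = 416950
Compute log10: log10(416950) = 5.620084
Multiply: SPL = 20 * 5.620084 = 112.4

112.4 dB


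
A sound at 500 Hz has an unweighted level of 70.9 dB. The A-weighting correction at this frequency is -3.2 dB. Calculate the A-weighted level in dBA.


Given values:
  SPL = 70.9 dB
  A-weighting at 500 Hz = -3.2 dB
Formula: L_A = SPL + A_weight
L_A = 70.9 + (-3.2)
L_A = 67.7

67.7 dBA


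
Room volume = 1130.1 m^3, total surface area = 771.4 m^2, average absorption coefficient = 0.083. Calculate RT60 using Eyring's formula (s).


Given values:
  V = 1130.1 m^3, S = 771.4 m^2, alpha = 0.083
Formula: RT60 = 0.161 * V / (-S * ln(1 - alpha))
Compute ln(1 - 0.083) = ln(0.917) = -0.086648
Denominator: -771.4 * -0.086648 = 66.8403
Numerator: 0.161 * 1130.1 = 181.9461
RT60 = 181.9461 / 66.8403 = 2.722

2.722 s


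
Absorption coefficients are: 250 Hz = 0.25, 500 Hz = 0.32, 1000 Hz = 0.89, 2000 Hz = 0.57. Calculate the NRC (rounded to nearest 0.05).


Given values:
  a_250 = 0.25, a_500 = 0.32
  a_1000 = 0.89, a_2000 = 0.57
Formula: NRC = (a250 + a500 + a1000 + a2000) / 4
Sum = 0.25 + 0.32 + 0.89 + 0.57 = 2.03
NRC = 2.03 / 4 = 0.5075
Rounded to nearest 0.05: 0.5

0.5


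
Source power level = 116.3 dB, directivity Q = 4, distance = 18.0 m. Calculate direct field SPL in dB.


Given values:
  Lw = 116.3 dB, Q = 4, r = 18.0 m
Formula: SPL = Lw + 10 * log10(Q / (4 * pi * r^2))
Compute 4 * pi * r^2 = 4 * pi * 18.0^2 = 4071.5041
Compute Q / denom = 4 / 4071.5041 = 0.00098244
Compute 10 * log10(0.00098244) = -30.0769
SPL = 116.3 + (-30.0769) = 86.22

86.22 dB


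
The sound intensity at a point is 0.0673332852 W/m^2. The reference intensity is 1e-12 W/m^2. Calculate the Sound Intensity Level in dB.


Given values:
  I = 0.0673332852 W/m^2
  I_ref = 1e-12 W/m^2
Formula: SIL = 10 * log10(I / I_ref)
Compute ratio: I / I_ref = 67333285200
Compute log10: log10(67333285200) = 10.82823
Multiply: SIL = 10 * 10.82823 = 108.28

108.28 dB


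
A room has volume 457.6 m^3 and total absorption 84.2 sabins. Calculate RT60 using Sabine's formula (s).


Given values:
  V = 457.6 m^3
  A = 84.2 sabins
Formula: RT60 = 0.161 * V / A
Numerator: 0.161 * 457.6 = 73.6736
RT60 = 73.6736 / 84.2 = 0.875

0.875 s


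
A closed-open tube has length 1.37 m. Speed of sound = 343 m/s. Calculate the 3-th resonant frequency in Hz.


Given values:
  Tube type: closed-open, L = 1.37 m, c = 343 m/s, n = 3
Formula: f_n = (2n - 1) * c / (4 * L)
Compute 2n - 1 = 2*3 - 1 = 5
Compute 4 * L = 4 * 1.37 = 5.48
f = 5 * 343 / 5.48
f = 312.96

312.96 Hz


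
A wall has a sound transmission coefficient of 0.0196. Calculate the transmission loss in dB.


Given values:
  tau = 0.0196
Formula: TL = 10 * log10(1 / tau)
Compute 1 / tau = 1 / 0.0196 = 51.0204
Compute log10(51.0204) = 1.707744
TL = 10 * 1.707744 = 17.08

17.08 dB


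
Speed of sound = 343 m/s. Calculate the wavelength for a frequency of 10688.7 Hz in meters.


Given values:
  c = 343 m/s, f = 10688.7 Hz
Formula: lambda = c / f
lambda = 343 / 10688.7
lambda = 0.0321

0.0321 m


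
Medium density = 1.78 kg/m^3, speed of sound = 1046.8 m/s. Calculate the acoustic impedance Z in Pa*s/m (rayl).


Given values:
  rho = 1.78 kg/m^3
  c = 1046.8 m/s
Formula: Z = rho * c
Z = 1.78 * 1046.8
Z = 1863.3

1863.3 rayl


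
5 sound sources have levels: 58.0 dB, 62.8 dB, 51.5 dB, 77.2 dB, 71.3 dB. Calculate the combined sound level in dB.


Formula: L_total = 10 * log10( sum(10^(Li/10)) )
  Source 1: 10^(58.0/10) = 630957.3445
  Source 2: 10^(62.8/10) = 1905460.718
  Source 3: 10^(51.5/10) = 141253.7545
  Source 4: 10^(77.2/10) = 52480746.025
  Source 5: 10^(71.3/10) = 13489628.8259
Sum of linear values = 68648046.6679
L_total = 10 * log10(68648046.6679) = 78.37

78.37 dB


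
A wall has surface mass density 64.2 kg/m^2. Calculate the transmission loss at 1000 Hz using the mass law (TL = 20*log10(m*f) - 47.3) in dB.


Given values:
  m = 64.2 kg/m^2, f = 1000 Hz
Formula: TL = 20 * log10(m * f) - 47.3
Compute m * f = 64.2 * 1000 = 64200.0
Compute log10(64200.0) = 4.807535
Compute 20 * 4.807535 = 96.1507
TL = 96.1507 - 47.3 = 48.85

48.85 dB


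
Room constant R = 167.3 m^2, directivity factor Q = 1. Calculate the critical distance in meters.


Given values:
  R = 167.3 m^2, Q = 1
Formula: d_c = 0.141 * sqrt(Q * R)
Compute Q * R = 1 * 167.3 = 167.3
Compute sqrt(167.3) = 12.9345
d_c = 0.141 * 12.9345 = 1.824

1.824 m


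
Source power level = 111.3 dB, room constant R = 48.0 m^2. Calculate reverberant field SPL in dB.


Given values:
  Lw = 111.3 dB, R = 48.0 m^2
Formula: SPL = Lw + 10 * log10(4 / R)
Compute 4 / R = 4 / 48.0 = 0.083333
Compute 10 * log10(0.083333) = -10.7918
SPL = 111.3 + (-10.7918) = 100.51

100.51 dB


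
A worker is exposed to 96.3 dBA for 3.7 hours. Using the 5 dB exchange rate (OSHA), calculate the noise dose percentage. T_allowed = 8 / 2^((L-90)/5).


Given values:
  L = 96.3 dBA, T = 3.7 hours
Formula: T_allowed = 8 / 2^((L - 90) / 5)
Compute exponent: (96.3 - 90) / 5 = 1.26
Compute 2^(1.26) = 2.394957
T_allowed = 8 / 2.394957 = 3.340352 hours
Dose = (T / T_allowed) * 100
Dose = (3.7 / 3.340352) * 100 = 110.77

110.77 %


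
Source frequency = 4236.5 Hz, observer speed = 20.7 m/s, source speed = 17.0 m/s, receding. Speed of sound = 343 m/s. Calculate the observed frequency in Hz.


Given values:
  f_s = 4236.5 Hz, v_o = 20.7 m/s, v_s = 17.0 m/s
  Direction: receding
Formula: f_o = f_s * (c - v_o) / (c + v_s)
Numerator: c - v_o = 343 - 20.7 = 322.3
Denominator: c + v_s = 343 + 17.0 = 360.0
f_o = 4236.5 * 322.3 / 360.0 = 3792.84

3792.84 Hz


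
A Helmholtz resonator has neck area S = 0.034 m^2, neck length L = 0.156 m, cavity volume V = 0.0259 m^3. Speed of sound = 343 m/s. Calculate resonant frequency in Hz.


Given values:
  S = 0.034 m^2, L = 0.156 m, V = 0.0259 m^3, c = 343 m/s
Formula: f = (c / (2*pi)) * sqrt(S / (V * L))
Compute V * L = 0.0259 * 0.156 = 0.0040404
Compute S / (V * L) = 0.034 / 0.0040404 = 8.415
Compute sqrt(8.415) = 2.900862
Compute c / (2*pi) = 343 / 6.283185 = 54.590148
f = 54.590148 * 2.900862 = 158.36

158.36 Hz


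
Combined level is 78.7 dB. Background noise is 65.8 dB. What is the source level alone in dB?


Given values:
  L_total = 78.7 dB, L_bg = 65.8 dB
Formula: L_source = 10 * log10(10^(L_total/10) - 10^(L_bg/10))
Convert to linear:
  10^(78.7/10) = 74131024.1301
  10^(65.8/10) = 3801893.9632
Difference: 74131024.1301 - 3801893.9632 = 70329130.1669
L_source = 10 * log10(70329130.1669) = 78.47

78.47 dB


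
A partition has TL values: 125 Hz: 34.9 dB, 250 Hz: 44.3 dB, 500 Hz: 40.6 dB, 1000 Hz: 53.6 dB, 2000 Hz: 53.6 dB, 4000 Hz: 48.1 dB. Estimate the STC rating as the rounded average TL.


Given TL values at each frequency:
  125 Hz: 34.9 dB
  250 Hz: 44.3 dB
  500 Hz: 40.6 dB
  1000 Hz: 53.6 dB
  2000 Hz: 53.6 dB
  4000 Hz: 48.1 dB
Formula: STC ~ round(average of TL values)
Sum = 34.9 + 44.3 + 40.6 + 53.6 + 53.6 + 48.1 = 275.1
Average = 275.1 / 6 = 45.85
Rounded: 46

46


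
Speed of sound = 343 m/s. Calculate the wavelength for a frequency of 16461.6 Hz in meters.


Given values:
  c = 343 m/s, f = 16461.6 Hz
Formula: lambda = c / f
lambda = 343 / 16461.6
lambda = 0.0208

0.0208 m


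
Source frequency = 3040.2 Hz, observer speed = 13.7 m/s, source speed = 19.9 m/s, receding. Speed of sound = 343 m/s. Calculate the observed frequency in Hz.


Given values:
  f_s = 3040.2 Hz, v_o = 13.7 m/s, v_s = 19.9 m/s
  Direction: receding
Formula: f_o = f_s * (c - v_o) / (c + v_s)
Numerator: c - v_o = 343 - 13.7 = 329.3
Denominator: c + v_s = 343 + 19.9 = 362.9
f_o = 3040.2 * 329.3 / 362.9 = 2758.72

2758.72 Hz


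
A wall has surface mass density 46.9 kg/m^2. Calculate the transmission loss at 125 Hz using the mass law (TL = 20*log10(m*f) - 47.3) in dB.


Given values:
  m = 46.9 kg/m^2, f = 125 Hz
Formula: TL = 20 * log10(m * f) - 47.3
Compute m * f = 46.9 * 125 = 5862.5
Compute log10(5862.5) = 3.768083
Compute 20 * 3.768083 = 75.3617
TL = 75.3617 - 47.3 = 28.06

28.06 dB


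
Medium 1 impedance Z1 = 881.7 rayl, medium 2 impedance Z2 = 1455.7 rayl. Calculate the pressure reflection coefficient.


Given values:
  Z1 = 881.7 rayl, Z2 = 1455.7 rayl
Formula: R = (Z2 - Z1) / (Z2 + Z1)
Numerator: Z2 - Z1 = 1455.7 - 881.7 = 574.0
Denominator: Z2 + Z1 = 1455.7 + 881.7 = 2337.4
R = 574.0 / 2337.4 = 0.2456

0.2456


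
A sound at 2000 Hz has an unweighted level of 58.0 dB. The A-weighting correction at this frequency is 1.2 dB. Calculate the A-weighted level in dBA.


Given values:
  SPL = 58.0 dB
  A-weighting at 2000 Hz = 1.2 dB
Formula: L_A = SPL + A_weight
L_A = 58.0 + (1.2)
L_A = 59.2

59.2 dBA


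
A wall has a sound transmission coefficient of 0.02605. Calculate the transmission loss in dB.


Given values:
  tau = 0.02605
Formula: TL = 10 * log10(1 / tau)
Compute 1 / tau = 1 / 0.02605 = 38.3877
Compute log10(38.3877) = 1.584192
TL = 10 * 1.584192 = 15.84

15.84 dB


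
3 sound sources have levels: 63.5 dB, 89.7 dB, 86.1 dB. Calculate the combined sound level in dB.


Formula: L_total = 10 * log10( sum(10^(Li/10)) )
  Source 1: 10^(63.5/10) = 2238721.1386
  Source 2: 10^(89.7/10) = 933254300.797
  Source 3: 10^(86.1/10) = 407380277.8041
Sum of linear values = 1342873299.7397
L_total = 10 * log10(1342873299.7397) = 91.28

91.28 dB


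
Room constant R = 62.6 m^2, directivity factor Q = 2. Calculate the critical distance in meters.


Given values:
  R = 62.6 m^2, Q = 2
Formula: d_c = 0.141 * sqrt(Q * R)
Compute Q * R = 2 * 62.6 = 125.2
Compute sqrt(125.2) = 11.1893
d_c = 0.141 * 11.1893 = 1.578

1.578 m


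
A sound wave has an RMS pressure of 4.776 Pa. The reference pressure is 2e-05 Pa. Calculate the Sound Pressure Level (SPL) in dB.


Given values:
  p = 4.776 Pa
  p_ref = 2e-05 Pa
Formula: SPL = 20 * log10(p / p_ref)
Compute ratio: p / p_ref = 4.776 / 2e-05 = 238800
Compute log10: log10(238800) = 5.378034
Multiply: SPL = 20 * 5.378034 = 107.56

107.56 dB


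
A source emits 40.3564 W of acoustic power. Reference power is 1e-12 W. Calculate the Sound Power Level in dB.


Given values:
  W = 40.3564 W
  W_ref = 1e-12 W
Formula: SWL = 10 * log10(W / W_ref)
Compute ratio: W / W_ref = 40356400000000
Compute log10: log10(40356400000000) = 13.605912
Multiply: SWL = 10 * 13.605912 = 136.06

136.06 dB


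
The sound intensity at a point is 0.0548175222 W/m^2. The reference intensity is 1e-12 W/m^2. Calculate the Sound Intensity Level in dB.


Given values:
  I = 0.0548175222 W/m^2
  I_ref = 1e-12 W/m^2
Formula: SIL = 10 * log10(I / I_ref)
Compute ratio: I / I_ref = 54817522200
Compute log10: log10(54817522200) = 10.738919
Multiply: SIL = 10 * 10.738919 = 107.39

107.39 dB


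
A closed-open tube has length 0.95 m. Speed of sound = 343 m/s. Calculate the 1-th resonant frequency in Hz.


Given values:
  Tube type: closed-open, L = 0.95 m, c = 343 m/s, n = 1
Formula: f_n = (2n - 1) * c / (4 * L)
Compute 2n - 1 = 2*1 - 1 = 1
Compute 4 * L = 4 * 0.95 = 3.8
f = 1 * 343 / 3.8
f = 90.26

90.26 Hz


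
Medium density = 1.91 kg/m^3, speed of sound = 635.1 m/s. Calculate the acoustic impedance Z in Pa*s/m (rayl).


Given values:
  rho = 1.91 kg/m^3
  c = 635.1 m/s
Formula: Z = rho * c
Z = 1.91 * 635.1
Z = 1213.04

1213.04 rayl


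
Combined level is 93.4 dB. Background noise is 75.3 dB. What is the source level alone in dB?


Given values:
  L_total = 93.4 dB, L_bg = 75.3 dB
Formula: L_source = 10 * log10(10^(L_total/10) - 10^(L_bg/10))
Convert to linear:
  10^(93.4/10) = 2187761623.9496
  10^(75.3/10) = 33884415.6139
Difference: 2187761623.9496 - 33884415.6139 = 2153877208.3357
L_source = 10 * log10(2153877208.3357) = 93.33

93.33 dB


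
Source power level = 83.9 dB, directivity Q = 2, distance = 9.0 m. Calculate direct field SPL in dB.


Given values:
  Lw = 83.9 dB, Q = 2, r = 9.0 m
Formula: SPL = Lw + 10 * log10(Q / (4 * pi * r^2))
Compute 4 * pi * r^2 = 4 * pi * 9.0^2 = 1017.876
Compute Q / denom = 2 / 1017.876 = 0.00196488
Compute 10 * log10(0.00196488) = -27.0666
SPL = 83.9 + (-27.0666) = 56.83

56.83 dB


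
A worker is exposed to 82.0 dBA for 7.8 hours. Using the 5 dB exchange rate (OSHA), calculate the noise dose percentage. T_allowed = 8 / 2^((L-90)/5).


Given values:
  L = 82.0 dBA, T = 7.8 hours
Formula: T_allowed = 8 / 2^((L - 90) / 5)
Compute exponent: (82.0 - 90) / 5 = -1.6
Compute 2^(-1.6) = 0.329877
T_allowed = 8 / 0.329877 = 24.251463 hours
Dose = (T / T_allowed) * 100
Dose = (7.8 / 24.251463) * 100 = 32.16

32.16 %


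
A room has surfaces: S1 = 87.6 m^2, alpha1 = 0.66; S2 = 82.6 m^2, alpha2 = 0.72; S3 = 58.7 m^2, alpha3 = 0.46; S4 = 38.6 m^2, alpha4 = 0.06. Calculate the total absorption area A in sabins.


Given surfaces:
  Surface 1: 87.6 * 0.66 = 57.816
  Surface 2: 82.6 * 0.72 = 59.472
  Surface 3: 58.7 * 0.46 = 27.002
  Surface 4: 38.6 * 0.06 = 2.316
Formula: A = sum(Si * alpha_i)
A = 57.816 + 59.472 + 27.002 + 2.316
A = 146.61

146.61 sabins


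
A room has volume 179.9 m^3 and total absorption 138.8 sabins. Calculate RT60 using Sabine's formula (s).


Given values:
  V = 179.9 m^3
  A = 138.8 sabins
Formula: RT60 = 0.161 * V / A
Numerator: 0.161 * 179.9 = 28.9639
RT60 = 28.9639 / 138.8 = 0.209

0.209 s


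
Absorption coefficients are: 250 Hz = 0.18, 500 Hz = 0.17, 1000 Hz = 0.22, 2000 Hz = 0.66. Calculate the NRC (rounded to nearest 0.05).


Given values:
  a_250 = 0.18, a_500 = 0.17
  a_1000 = 0.22, a_2000 = 0.66
Formula: NRC = (a250 + a500 + a1000 + a2000) / 4
Sum = 0.18 + 0.17 + 0.22 + 0.66 = 1.23
NRC = 1.23 / 4 = 0.3075
Rounded to nearest 0.05: 0.3

0.3


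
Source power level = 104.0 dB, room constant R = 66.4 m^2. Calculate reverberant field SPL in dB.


Given values:
  Lw = 104.0 dB, R = 66.4 m^2
Formula: SPL = Lw + 10 * log10(4 / R)
Compute 4 / R = 4 / 66.4 = 0.060241
Compute 10 * log10(0.060241) = -12.2011
SPL = 104.0 + (-12.2011) = 91.8

91.8 dB


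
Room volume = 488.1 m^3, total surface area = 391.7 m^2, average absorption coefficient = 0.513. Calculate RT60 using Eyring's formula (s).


Given values:
  V = 488.1 m^3, S = 391.7 m^2, alpha = 0.513
Formula: RT60 = 0.161 * V / (-S * ln(1 - alpha))
Compute ln(1 - 0.513) = ln(0.487) = -0.719491
Denominator: -391.7 * -0.719491 = 281.8246
Numerator: 0.161 * 488.1 = 78.5841
RT60 = 78.5841 / 281.8246 = 0.279

0.279 s


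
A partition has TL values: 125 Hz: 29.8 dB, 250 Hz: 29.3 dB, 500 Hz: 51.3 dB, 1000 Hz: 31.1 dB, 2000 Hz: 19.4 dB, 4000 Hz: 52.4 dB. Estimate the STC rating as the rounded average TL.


Given TL values at each frequency:
  125 Hz: 29.8 dB
  250 Hz: 29.3 dB
  500 Hz: 51.3 dB
  1000 Hz: 31.1 dB
  2000 Hz: 19.4 dB
  4000 Hz: 52.4 dB
Formula: STC ~ round(average of TL values)
Sum = 29.8 + 29.3 + 51.3 + 31.1 + 19.4 + 52.4 = 213.3
Average = 213.3 / 6 = 35.55
Rounded: 36

36


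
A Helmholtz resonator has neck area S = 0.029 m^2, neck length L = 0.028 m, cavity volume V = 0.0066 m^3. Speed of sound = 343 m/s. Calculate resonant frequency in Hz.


Given values:
  S = 0.029 m^2, L = 0.028 m, V = 0.0066 m^3, c = 343 m/s
Formula: f = (c / (2*pi)) * sqrt(S / (V * L))
Compute V * L = 0.0066 * 0.028 = 0.0001848
Compute S / (V * L) = 0.029 / 0.0001848 = 156.9264
Compute sqrt(156.9264) = 12.527027
Compute c / (2*pi) = 343 / 6.283185 = 54.590148
f = 54.590148 * 12.527027 = 683.85

683.85 Hz


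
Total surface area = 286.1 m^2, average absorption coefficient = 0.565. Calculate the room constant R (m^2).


Given values:
  S = 286.1 m^2, alpha = 0.565
Formula: R = S * alpha / (1 - alpha)
Numerator: 286.1 * 0.565 = 161.6465
Denominator: 1 - 0.565 = 0.435
R = 161.6465 / 0.435 = 371.6

371.6 m^2


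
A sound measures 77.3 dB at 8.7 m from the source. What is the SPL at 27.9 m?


Given values:
  SPL1 = 77.3 dB, r1 = 8.7 m, r2 = 27.9 m
Formula: SPL2 = SPL1 - 20 * log10(r2 / r1)
Compute ratio: r2 / r1 = 27.9 / 8.7 = 3.2069
Compute log10: log10(3.2069) = 0.506085
Compute drop: 20 * 0.506085 = 10.1217
SPL2 = 77.3 - 10.1217 = 67.18

67.18 dB


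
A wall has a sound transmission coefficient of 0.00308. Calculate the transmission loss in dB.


Given values:
  tau = 0.00308
Formula: TL = 10 * log10(1 / tau)
Compute 1 / tau = 1 / 0.00308 = 324.6753
Compute log10(324.6753) = 2.511449
TL = 10 * 2.511449 = 25.11

25.11 dB


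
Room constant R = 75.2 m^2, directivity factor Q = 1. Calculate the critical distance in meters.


Given values:
  R = 75.2 m^2, Q = 1
Formula: d_c = 0.141 * sqrt(Q * R)
Compute Q * R = 1 * 75.2 = 75.2
Compute sqrt(75.2) = 8.6718
d_c = 0.141 * 8.6718 = 1.223

1.223 m


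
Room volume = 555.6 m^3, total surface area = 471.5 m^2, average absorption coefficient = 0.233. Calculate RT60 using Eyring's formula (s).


Given values:
  V = 555.6 m^3, S = 471.5 m^2, alpha = 0.233
Formula: RT60 = 0.161 * V / (-S * ln(1 - alpha))
Compute ln(1 - 0.233) = ln(0.767) = -0.265268
Denominator: -471.5 * -0.265268 = 125.0739
Numerator: 0.161 * 555.6 = 89.4516
RT60 = 89.4516 / 125.0739 = 0.715

0.715 s


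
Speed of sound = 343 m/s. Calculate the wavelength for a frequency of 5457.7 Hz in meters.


Given values:
  c = 343 m/s, f = 5457.7 Hz
Formula: lambda = c / f
lambda = 343 / 5457.7
lambda = 0.0628

0.0628 m


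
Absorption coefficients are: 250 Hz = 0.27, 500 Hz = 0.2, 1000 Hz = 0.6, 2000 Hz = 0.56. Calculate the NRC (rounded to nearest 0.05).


Given values:
  a_250 = 0.27, a_500 = 0.2
  a_1000 = 0.6, a_2000 = 0.56
Formula: NRC = (a250 + a500 + a1000 + a2000) / 4
Sum = 0.27 + 0.2 + 0.6 + 0.56 = 1.63
NRC = 1.63 / 4 = 0.4075
Rounded to nearest 0.05: 0.4

0.4


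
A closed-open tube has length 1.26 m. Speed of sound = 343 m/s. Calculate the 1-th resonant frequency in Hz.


Given values:
  Tube type: closed-open, L = 1.26 m, c = 343 m/s, n = 1
Formula: f_n = (2n - 1) * c / (4 * L)
Compute 2n - 1 = 2*1 - 1 = 1
Compute 4 * L = 4 * 1.26 = 5.04
f = 1 * 343 / 5.04
f = 68.06

68.06 Hz


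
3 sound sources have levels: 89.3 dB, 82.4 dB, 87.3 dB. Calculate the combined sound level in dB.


Formula: L_total = 10 * log10( sum(10^(Li/10)) )
  Source 1: 10^(89.3/10) = 851138038.2024
  Source 2: 10^(82.4/10) = 173780082.8749
  Source 3: 10^(87.3/10) = 537031796.3703
Sum of linear values = 1561949917.4476
L_total = 10 * log10(1561949917.4476) = 91.94

91.94 dB


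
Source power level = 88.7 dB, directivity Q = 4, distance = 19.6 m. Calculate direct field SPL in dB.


Given values:
  Lw = 88.7 dB, Q = 4, r = 19.6 m
Formula: SPL = Lw + 10 * log10(Q / (4 * pi * r^2))
Compute 4 * pi * r^2 = 4 * pi * 19.6^2 = 4827.4969
Compute Q / denom = 4 / 4827.4969 = 0.00082859
Compute 10 * log10(0.00082859) = -30.8166
SPL = 88.7 + (-30.8166) = 57.88

57.88 dB


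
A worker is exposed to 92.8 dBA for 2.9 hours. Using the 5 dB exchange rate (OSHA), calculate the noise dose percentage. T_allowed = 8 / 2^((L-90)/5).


Given values:
  L = 92.8 dBA, T = 2.9 hours
Formula: T_allowed = 8 / 2^((L - 90) / 5)
Compute exponent: (92.8 - 90) / 5 = 0.56
Compute 2^(0.56) = 1.474269
T_allowed = 8 / 1.474269 = 5.426418 hours
Dose = (T / T_allowed) * 100
Dose = (2.9 / 5.426418) * 100 = 53.44

53.44 %


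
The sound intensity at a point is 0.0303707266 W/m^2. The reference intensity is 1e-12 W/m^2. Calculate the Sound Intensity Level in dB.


Given values:
  I = 0.0303707266 W/m^2
  I_ref = 1e-12 W/m^2
Formula: SIL = 10 * log10(I / I_ref)
Compute ratio: I / I_ref = 30370726600
Compute log10: log10(30370726600) = 10.482455
Multiply: SIL = 10 * 10.482455 = 104.82

104.82 dB


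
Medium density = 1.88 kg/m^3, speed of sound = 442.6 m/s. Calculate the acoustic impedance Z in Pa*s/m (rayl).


Given values:
  rho = 1.88 kg/m^3
  c = 442.6 m/s
Formula: Z = rho * c
Z = 1.88 * 442.6
Z = 832.09

832.09 rayl


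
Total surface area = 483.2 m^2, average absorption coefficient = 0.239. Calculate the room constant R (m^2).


Given values:
  S = 483.2 m^2, alpha = 0.239
Formula: R = S * alpha / (1 - alpha)
Numerator: 483.2 * 0.239 = 115.4848
Denominator: 1 - 0.239 = 0.761
R = 115.4848 / 0.761 = 151.75

151.75 m^2


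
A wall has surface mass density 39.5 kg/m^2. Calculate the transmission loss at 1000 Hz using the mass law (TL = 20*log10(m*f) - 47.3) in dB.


Given values:
  m = 39.5 kg/m^2, f = 1000 Hz
Formula: TL = 20 * log10(m * f) - 47.3
Compute m * f = 39.5 * 1000 = 39500.0
Compute log10(39500.0) = 4.596597
Compute 20 * 4.596597 = 91.9319
TL = 91.9319 - 47.3 = 44.63

44.63 dB


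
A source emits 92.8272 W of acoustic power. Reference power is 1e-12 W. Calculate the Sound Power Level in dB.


Given values:
  W = 92.8272 W
  W_ref = 1e-12 W
Formula: SWL = 10 * log10(W / W_ref)
Compute ratio: W / W_ref = 92827200000000
Compute log10: log10(92827200000000) = 13.967675
Multiply: SWL = 10 * 13.967675 = 139.68

139.68 dB


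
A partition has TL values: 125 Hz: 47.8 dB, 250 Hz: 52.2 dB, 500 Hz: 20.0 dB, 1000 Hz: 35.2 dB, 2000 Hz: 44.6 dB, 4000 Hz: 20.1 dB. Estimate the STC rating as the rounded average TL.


Given TL values at each frequency:
  125 Hz: 47.8 dB
  250 Hz: 52.2 dB
  500 Hz: 20.0 dB
  1000 Hz: 35.2 dB
  2000 Hz: 44.6 dB
  4000 Hz: 20.1 dB
Formula: STC ~ round(average of TL values)
Sum = 47.8 + 52.2 + 20.0 + 35.2 + 44.6 + 20.1 = 219.9
Average = 219.9 / 6 = 36.65
Rounded: 37

37


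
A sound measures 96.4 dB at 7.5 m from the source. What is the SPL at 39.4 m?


Given values:
  SPL1 = 96.4 dB, r1 = 7.5 m, r2 = 39.4 m
Formula: SPL2 = SPL1 - 20 * log10(r2 / r1)
Compute ratio: r2 / r1 = 39.4 / 7.5 = 5.2533
Compute log10: log10(5.2533) = 0.720432
Compute drop: 20 * 0.720432 = 14.4086
SPL2 = 96.4 - 14.4086 = 81.99

81.99 dB


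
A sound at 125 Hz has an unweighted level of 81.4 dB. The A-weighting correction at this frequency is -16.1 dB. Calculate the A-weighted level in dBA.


Given values:
  SPL = 81.4 dB
  A-weighting at 125 Hz = -16.1 dB
Formula: L_A = SPL + A_weight
L_A = 81.4 + (-16.1)
L_A = 65.3

65.3 dBA


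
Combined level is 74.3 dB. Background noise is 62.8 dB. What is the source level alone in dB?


Given values:
  L_total = 74.3 dB, L_bg = 62.8 dB
Formula: L_source = 10 * log10(10^(L_total/10) - 10^(L_bg/10))
Convert to linear:
  10^(74.3/10) = 26915348.0393
  10^(62.8/10) = 1905460.718
Difference: 26915348.0393 - 1905460.718 = 25009887.3213
L_source = 10 * log10(25009887.3213) = 73.98

73.98 dB


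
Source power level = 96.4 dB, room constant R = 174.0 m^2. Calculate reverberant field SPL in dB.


Given values:
  Lw = 96.4 dB, R = 174.0 m^2
Formula: SPL = Lw + 10 * log10(4 / R)
Compute 4 / R = 4 / 174.0 = 0.022989
Compute 10 * log10(0.022989) = -16.3848
SPL = 96.4 + (-16.3848) = 80.02

80.02 dB


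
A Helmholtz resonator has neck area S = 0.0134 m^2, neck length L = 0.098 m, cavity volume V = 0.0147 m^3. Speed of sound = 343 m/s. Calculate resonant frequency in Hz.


Given values:
  S = 0.0134 m^2, L = 0.098 m, V = 0.0147 m^3, c = 343 m/s
Formula: f = (c / (2*pi)) * sqrt(S / (V * L))
Compute V * L = 0.0147 * 0.098 = 0.0014406
Compute S / (V * L) = 0.0134 / 0.0014406 = 9.3017
Compute sqrt(9.3017) = 3.049869
Compute c / (2*pi) = 343 / 6.283185 = 54.590148
f = 54.590148 * 3.049869 = 166.49

166.49 Hz


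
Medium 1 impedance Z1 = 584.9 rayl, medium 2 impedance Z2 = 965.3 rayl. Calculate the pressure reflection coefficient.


Given values:
  Z1 = 584.9 rayl, Z2 = 965.3 rayl
Formula: R = (Z2 - Z1) / (Z2 + Z1)
Numerator: Z2 - Z1 = 965.3 - 584.9 = 380.4
Denominator: Z2 + Z1 = 965.3 + 584.9 = 1550.2
R = 380.4 / 1550.2 = 0.2454

0.2454


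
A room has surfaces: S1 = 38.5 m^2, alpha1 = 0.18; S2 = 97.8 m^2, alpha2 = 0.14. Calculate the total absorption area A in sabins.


Given surfaces:
  Surface 1: 38.5 * 0.18 = 6.93
  Surface 2: 97.8 * 0.14 = 13.692
Formula: A = sum(Si * alpha_i)
A = 6.93 + 13.692
A = 20.62

20.62 sabins


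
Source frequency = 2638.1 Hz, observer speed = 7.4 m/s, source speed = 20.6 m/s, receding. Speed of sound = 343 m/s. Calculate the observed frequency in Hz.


Given values:
  f_s = 2638.1 Hz, v_o = 7.4 m/s, v_s = 20.6 m/s
  Direction: receding
Formula: f_o = f_s * (c - v_o) / (c + v_s)
Numerator: c - v_o = 343 - 7.4 = 335.6
Denominator: c + v_s = 343 + 20.6 = 363.6
f_o = 2638.1 * 335.6 / 363.6 = 2434.95

2434.95 Hz


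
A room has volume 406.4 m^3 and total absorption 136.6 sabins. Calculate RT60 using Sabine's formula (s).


Given values:
  V = 406.4 m^3
  A = 136.6 sabins
Formula: RT60 = 0.161 * V / A
Numerator: 0.161 * 406.4 = 65.4304
RT60 = 65.4304 / 136.6 = 0.479

0.479 s


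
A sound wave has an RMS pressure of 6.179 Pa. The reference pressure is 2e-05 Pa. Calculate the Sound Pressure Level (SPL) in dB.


Given values:
  p = 6.179 Pa
  p_ref = 2e-05 Pa
Formula: SPL = 20 * log10(p / p_ref)
Compute ratio: p / p_ref = 6.179 / 2e-05 = 308950
Compute log10: log10(308950) = 5.489888
Multiply: SPL = 20 * 5.489888 = 109.8

109.8 dB


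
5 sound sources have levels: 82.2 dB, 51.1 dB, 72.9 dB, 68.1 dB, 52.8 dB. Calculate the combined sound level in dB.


Formula: L_total = 10 * log10( sum(10^(Li/10)) )
  Source 1: 10^(82.2/10) = 165958690.7438
  Source 2: 10^(51.1/10) = 128824.9552
  Source 3: 10^(72.9/10) = 19498445.9976
  Source 4: 10^(68.1/10) = 6456542.2903
  Source 5: 10^(52.8/10) = 190546.0718
Sum of linear values = 192233050.0587
L_total = 10 * log10(192233050.0587) = 82.84

82.84 dB
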